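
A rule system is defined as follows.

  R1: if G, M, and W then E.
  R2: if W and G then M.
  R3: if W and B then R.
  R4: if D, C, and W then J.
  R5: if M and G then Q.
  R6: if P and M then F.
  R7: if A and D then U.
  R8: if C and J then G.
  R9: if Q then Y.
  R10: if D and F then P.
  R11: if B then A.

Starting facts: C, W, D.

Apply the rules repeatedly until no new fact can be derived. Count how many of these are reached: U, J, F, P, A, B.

D, C, and W hold, so J follows (R4).
U would need A and D (R7), but A is never established.
J: reached.
F would need P and M (R6), but P is never established.
P would need D and F (R10), but F is never established.
A would need B (R11), but B is never established.
No rule produces B, and it is not given.
Reached: J — 1 of the 6.

1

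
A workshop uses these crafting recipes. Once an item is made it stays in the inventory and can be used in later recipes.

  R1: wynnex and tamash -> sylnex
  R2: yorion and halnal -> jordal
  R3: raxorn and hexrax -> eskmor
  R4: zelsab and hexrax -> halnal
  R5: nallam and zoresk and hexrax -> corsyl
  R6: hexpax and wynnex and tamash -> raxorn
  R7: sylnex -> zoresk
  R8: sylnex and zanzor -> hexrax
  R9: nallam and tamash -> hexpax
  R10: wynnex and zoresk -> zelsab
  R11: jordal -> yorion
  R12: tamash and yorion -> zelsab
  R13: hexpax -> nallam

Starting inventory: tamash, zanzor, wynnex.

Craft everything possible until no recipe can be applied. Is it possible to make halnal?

Yes

Using R1, wynnex and tamash make sylnex.
Using R8, sylnex and zanzor make hexrax.
sylnex -> zoresk (R7).
Using R10, wynnex and zoresk make zelsab.
zelsab and hexrax -> halnal (R4).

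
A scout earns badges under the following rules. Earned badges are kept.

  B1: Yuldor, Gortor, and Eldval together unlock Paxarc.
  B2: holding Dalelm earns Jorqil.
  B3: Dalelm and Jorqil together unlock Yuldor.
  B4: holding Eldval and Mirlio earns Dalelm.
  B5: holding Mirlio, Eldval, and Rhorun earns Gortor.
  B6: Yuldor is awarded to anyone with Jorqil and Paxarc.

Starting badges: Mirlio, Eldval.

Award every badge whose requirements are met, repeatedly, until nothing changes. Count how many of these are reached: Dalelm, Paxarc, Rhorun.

1

With Eldval and Mirlio, Dalelm is earned (B4).
Dalelm: reached.
Paxarc would need Yuldor, Gortor, and Eldval (B1), but Gortor is never earned.
No rule produces Rhorun, and it is not given.
Reached: Dalelm — 1 of the 3.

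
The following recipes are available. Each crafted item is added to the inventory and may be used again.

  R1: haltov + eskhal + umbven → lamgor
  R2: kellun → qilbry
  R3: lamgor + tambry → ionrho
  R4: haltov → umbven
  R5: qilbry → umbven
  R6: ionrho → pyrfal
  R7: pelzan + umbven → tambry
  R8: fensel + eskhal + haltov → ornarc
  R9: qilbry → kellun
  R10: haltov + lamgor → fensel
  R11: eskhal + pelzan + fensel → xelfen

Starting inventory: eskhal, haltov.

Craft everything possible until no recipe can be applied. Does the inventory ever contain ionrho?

No

ionrho would need lamgor and tambry (R3), but tambry is never obtained.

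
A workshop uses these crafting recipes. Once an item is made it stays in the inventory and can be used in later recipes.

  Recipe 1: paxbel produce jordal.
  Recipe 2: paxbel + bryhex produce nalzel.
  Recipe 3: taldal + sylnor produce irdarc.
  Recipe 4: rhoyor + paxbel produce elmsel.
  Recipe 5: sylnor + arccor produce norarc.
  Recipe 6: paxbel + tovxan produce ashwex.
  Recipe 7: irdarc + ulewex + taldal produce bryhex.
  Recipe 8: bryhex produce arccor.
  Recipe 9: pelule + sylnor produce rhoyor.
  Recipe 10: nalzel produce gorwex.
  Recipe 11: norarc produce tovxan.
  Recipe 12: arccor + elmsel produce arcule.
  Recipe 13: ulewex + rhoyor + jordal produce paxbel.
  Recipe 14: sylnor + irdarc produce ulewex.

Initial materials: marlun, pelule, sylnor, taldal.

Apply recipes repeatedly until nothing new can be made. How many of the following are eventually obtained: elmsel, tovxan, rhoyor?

pelule + sylnor → rhoyor (Recipe 9).
taldal + sylnor → irdarc (Recipe 3).
sylnor + irdarc → ulewex (Recipe 14).
irdarc + ulewex + taldal → bryhex (Recipe 7).
bryhex → arccor (Recipe 8).
Using Recipe 5, sylnor and arccor make norarc.
norarc → tovxan (Recipe 11).
elmsel would need rhoyor and paxbel (Recipe 4), but paxbel is never obtained.
tovxan: reached.
rhoyor: reached.
Reached: tovxan and rhoyor — 2 of the 3.

2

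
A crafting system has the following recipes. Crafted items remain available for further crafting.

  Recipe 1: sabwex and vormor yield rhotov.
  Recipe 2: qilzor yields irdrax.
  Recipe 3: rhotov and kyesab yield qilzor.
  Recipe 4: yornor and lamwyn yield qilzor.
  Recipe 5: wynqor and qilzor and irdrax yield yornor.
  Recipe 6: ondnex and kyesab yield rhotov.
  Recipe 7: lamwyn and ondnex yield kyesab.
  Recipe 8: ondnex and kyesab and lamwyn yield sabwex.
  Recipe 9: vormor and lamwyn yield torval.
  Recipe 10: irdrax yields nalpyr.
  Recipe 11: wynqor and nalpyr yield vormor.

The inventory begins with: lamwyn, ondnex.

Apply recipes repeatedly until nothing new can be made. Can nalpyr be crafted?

lamwyn and ondnex → kyesab (Recipe 7).
Using Recipe 6, ondnex and kyesab make rhotov.
rhotov and kyesab → qilzor (Recipe 3).
qilzor → irdrax (Recipe 2).
irdrax → nalpyr (Recipe 10).

Yes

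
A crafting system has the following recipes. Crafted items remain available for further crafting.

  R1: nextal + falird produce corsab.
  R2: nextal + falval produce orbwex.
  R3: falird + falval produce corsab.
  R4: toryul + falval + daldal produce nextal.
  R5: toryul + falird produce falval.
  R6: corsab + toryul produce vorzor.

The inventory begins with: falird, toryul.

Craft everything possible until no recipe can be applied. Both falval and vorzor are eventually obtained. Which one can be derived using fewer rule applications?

falval: Using R5, toryul and falird make falval. [1 rule application]
vorzor: toryul + falird → falval (R5). Using R3, falird and falval make corsab. Using R6, corsab and toryul make vorzor. [3 rule applications]
falval needs fewer.

falval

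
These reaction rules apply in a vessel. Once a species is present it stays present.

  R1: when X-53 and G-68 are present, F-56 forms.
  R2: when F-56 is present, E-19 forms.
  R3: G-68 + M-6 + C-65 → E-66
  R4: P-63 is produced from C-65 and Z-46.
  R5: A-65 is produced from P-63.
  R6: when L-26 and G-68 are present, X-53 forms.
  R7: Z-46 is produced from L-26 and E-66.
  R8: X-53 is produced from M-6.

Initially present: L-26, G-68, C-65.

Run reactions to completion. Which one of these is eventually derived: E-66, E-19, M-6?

L-26 and G-68 present → X-53 forms (R6).
X-53 and G-68 present → F-56 forms (R1).
F-56 present → E-19 forms (R2).
No rule produces M-6, and it is not given. E-66 would need G-68, M-6, and C-65 (R3), but M-6 never forms.

E-19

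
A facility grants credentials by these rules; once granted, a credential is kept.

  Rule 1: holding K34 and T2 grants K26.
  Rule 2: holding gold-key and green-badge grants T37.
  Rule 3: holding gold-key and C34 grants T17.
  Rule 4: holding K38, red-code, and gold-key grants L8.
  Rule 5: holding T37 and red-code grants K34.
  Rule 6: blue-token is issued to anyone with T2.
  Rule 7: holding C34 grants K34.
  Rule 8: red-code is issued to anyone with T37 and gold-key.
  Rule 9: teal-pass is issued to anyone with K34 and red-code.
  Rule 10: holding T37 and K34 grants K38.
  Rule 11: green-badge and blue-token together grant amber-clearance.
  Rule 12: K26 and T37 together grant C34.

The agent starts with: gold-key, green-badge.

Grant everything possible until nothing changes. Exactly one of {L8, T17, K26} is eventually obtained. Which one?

L8

Holding gold-key and green-badge grants T37 (Rule 2).
Holding T37 and gold-key grants red-code (Rule 8).
Holding T37 and red-code grants K34 (Rule 5).
Holding T37 and K34 grants K38 (Rule 10).
Holding K38, red-code, and gold-key grants L8 (Rule 4).
K26 would need K34 and T2 (Rule 1), but T2 is never granted. T17 would need gold-key and C34 (Rule 3), but C34 is never granted.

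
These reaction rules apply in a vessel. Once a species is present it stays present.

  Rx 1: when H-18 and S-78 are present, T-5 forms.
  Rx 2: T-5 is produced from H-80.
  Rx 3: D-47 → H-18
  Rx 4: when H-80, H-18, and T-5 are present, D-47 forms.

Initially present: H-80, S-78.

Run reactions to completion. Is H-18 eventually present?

H-18 would need D-47 (Rx 3), but D-47 never forms.

No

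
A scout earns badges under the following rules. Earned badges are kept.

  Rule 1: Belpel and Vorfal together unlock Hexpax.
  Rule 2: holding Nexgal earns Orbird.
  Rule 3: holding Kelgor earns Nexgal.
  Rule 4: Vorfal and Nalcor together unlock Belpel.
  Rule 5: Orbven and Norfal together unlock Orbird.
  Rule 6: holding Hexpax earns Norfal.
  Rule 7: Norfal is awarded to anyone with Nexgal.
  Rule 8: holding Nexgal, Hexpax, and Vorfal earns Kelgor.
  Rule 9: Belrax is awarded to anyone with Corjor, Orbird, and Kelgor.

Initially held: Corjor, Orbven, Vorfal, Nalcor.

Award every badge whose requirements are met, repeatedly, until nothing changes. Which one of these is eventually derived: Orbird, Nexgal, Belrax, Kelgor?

With Vorfal and Nalcor, Belpel is earned (Rule 4).
With Belpel and Vorfal, Hexpax is earned (Rule 1).
With Hexpax, Norfal is earned (Rule 6).
With Orbven and Norfal, Orbird is earned (Rule 5).
Nexgal would need Kelgor (Rule 3), but Kelgor is never earned. Belrax would need Corjor, Orbird, and Kelgor (Rule 9), but Kelgor is never earned. Kelgor would need Nexgal, Hexpax, and Vorfal (Rule 8), but Nexgal is never earned.

Orbird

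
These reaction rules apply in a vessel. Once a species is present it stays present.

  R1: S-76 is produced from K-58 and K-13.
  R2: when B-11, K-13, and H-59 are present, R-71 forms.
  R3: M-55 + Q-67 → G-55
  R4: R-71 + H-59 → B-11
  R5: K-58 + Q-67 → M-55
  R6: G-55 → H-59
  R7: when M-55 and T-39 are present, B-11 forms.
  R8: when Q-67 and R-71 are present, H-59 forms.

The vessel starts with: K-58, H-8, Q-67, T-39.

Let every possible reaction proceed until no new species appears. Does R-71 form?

No

R-71 would need B-11, K-13, and H-59 (R2), but K-13 never forms.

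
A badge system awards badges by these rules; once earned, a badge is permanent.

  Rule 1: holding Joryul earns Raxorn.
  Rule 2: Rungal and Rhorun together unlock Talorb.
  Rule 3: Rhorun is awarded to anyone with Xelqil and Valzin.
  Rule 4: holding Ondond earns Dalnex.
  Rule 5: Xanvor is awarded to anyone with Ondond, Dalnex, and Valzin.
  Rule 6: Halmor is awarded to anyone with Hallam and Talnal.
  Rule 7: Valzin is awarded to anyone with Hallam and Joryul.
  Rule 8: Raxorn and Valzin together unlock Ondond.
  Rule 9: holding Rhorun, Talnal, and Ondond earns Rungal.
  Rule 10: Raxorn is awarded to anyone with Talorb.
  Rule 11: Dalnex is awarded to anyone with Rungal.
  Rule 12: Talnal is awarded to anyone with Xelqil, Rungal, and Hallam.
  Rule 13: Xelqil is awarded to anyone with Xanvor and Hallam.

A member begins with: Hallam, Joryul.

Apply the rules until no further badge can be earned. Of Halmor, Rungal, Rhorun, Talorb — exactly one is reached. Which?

Rhorun

With Joryul, Raxorn is earned (Rule 1).
With Hallam and Joryul, Valzin is earned (Rule 7).
With Raxorn and Valzin, Ondond is earned (Rule 8).
With Ondond, Dalnex is earned (Rule 4).
With Ondond, Dalnex, and Valzin, Xanvor is earned (Rule 5).
With Xanvor and Hallam, Xelqil is earned (Rule 13).
With Xelqil and Valzin, Rhorun is earned (Rule 3).
Halmor would need Hallam and Talnal (Rule 6), but Talnal is never earned. Rungal would need Rhorun, Talnal, and Ondond (Rule 9), but Talnal is never earned. Talorb would need Rungal and Rhorun (Rule 2), but Rungal is never earned.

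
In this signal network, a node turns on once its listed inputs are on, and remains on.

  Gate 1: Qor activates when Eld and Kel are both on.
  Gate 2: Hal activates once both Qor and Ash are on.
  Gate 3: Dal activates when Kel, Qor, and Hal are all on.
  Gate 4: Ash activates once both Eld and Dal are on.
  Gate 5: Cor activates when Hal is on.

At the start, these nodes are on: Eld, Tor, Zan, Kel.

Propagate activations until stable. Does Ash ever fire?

No

Ash would need Eld and Dal (Gate 4), but Dal never turns on.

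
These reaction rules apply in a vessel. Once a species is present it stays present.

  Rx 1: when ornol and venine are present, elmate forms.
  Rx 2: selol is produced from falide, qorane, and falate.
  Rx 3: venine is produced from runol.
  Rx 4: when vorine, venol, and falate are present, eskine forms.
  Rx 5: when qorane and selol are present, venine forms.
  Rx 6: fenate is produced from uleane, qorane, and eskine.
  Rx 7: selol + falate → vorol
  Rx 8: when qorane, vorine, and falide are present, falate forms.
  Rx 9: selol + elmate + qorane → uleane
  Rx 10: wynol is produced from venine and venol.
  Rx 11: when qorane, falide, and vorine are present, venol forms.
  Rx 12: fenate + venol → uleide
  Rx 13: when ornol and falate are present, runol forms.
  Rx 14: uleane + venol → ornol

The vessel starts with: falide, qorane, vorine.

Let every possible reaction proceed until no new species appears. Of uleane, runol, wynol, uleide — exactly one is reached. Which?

wynol

qorane, falide, and vorine present → venol forms (Rx 11).
qorane, vorine, and falide present → falate forms (Rx 8).
falide, qorane, and falate present → selol forms (Rx 2).
qorane and selol present → venine forms (Rx 5).
venine and venol present → wynol forms (Rx 10).
uleane would need selol, elmate, and qorane (Rx 9), but elmate never forms. uleide would need fenate and venol (Rx 12), but fenate never forms. runol would need ornol and falate (Rx 13), but ornol never forms.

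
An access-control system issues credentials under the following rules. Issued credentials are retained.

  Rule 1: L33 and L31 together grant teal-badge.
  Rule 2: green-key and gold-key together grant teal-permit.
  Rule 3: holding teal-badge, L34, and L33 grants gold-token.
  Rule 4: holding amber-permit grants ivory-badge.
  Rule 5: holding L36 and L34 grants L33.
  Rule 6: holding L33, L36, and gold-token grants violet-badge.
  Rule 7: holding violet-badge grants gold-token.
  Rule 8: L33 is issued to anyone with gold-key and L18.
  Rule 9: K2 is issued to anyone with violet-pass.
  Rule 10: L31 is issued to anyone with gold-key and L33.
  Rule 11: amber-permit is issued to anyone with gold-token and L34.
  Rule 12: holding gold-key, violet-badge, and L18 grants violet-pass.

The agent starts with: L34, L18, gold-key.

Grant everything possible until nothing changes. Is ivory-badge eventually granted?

Holding gold-key and L18 grants L33 (Rule 8).
Holding gold-key and L33 grants L31 (Rule 10).
Holding L33 and L31 grants teal-badge (Rule 1).
Holding teal-badge, L34, and L33 grants gold-token (Rule 3).
Holding gold-token and L34 grants amber-permit (Rule 11).
Holding amber-permit grants ivory-badge (Rule 4).

Yes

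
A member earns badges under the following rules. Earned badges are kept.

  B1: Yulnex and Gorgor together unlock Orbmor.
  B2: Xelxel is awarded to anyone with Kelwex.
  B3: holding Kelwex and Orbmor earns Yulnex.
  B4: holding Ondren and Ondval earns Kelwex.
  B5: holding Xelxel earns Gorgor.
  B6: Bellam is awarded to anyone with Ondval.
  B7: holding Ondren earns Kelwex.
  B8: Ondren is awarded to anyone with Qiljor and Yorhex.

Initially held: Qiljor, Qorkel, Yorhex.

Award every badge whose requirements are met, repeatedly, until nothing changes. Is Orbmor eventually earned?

No

Orbmor would need Yulnex and Gorgor (B1), but Yulnex is never earned.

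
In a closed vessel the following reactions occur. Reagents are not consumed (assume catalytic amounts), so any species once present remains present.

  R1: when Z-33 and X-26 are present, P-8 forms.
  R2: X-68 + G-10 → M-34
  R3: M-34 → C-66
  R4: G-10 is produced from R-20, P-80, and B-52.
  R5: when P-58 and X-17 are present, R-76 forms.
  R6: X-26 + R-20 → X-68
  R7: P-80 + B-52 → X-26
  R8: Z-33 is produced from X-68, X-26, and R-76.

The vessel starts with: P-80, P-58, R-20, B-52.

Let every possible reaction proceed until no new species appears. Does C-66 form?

Yes

R-20, P-80, and B-52 present → G-10 forms (R4).
P-80 and B-52 present → X-26 forms (R7).
X-26 and R-20 present → X-68 forms (R6).
X-68 and G-10 present → M-34 forms (R2).
M-34 present → C-66 forms (R3).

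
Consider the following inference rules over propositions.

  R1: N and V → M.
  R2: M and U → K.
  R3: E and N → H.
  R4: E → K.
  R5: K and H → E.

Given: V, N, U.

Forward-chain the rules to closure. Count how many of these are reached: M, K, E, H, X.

2

From N and V, R1 gives M.
From M and U, R2 gives K.
M: reached.
K: reached.
E would need K and H (R5), but H is never established.
H would need E and N (R3), but E is never established.
No rule produces X, and it is not given.
Reached: M and K — 2 of the 5.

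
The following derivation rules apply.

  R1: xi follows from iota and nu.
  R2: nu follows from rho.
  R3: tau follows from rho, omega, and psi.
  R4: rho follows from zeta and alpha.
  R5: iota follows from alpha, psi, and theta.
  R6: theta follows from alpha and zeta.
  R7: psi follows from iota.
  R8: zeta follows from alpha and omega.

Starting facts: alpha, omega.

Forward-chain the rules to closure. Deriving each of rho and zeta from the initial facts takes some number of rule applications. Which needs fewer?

zeta

zeta: From alpha and omega, R8 gives zeta. [1 rule application]
rho: From alpha and omega, R8 gives zeta. From zeta and alpha, R4 gives rho. [2 rule applications]
zeta needs fewer.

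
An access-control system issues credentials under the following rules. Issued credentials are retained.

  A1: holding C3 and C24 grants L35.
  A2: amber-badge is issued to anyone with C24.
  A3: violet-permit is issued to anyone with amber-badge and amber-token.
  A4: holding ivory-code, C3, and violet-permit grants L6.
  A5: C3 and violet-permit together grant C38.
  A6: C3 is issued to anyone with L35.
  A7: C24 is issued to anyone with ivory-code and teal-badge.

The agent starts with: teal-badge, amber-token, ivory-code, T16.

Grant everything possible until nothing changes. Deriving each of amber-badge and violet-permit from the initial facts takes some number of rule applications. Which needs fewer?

amber-badge: Holding ivory-code and teal-badge grants C24 (A7). Holding C24 grants amber-badge (A2). [2 rule applications]
violet-permit: Holding ivory-code and teal-badge grants C24 (A7). Holding C24 grants amber-badge (A2). Holding amber-badge and amber-token grants violet-permit (A3). [3 rule applications]
amber-badge needs fewer.

amber-badge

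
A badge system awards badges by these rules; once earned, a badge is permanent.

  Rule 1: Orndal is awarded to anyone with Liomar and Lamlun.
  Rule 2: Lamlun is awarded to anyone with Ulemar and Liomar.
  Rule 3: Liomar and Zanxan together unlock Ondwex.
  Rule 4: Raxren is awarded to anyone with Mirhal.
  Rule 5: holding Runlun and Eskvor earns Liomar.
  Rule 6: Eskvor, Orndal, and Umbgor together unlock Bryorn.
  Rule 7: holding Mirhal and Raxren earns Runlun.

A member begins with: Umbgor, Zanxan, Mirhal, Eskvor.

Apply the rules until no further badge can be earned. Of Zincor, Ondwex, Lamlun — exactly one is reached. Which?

With Mirhal, Raxren is earned (Rule 4).
With Mirhal and Raxren, Runlun is earned (Rule 7).
With Runlun and Eskvor, Liomar is earned (Rule 5).
With Liomar and Zanxan, Ondwex is earned (Rule 3).
No rule produces Zincor, and it is not given. Lamlun would need Ulemar and Liomar (Rule 2), but Ulemar is never earned.

Ondwex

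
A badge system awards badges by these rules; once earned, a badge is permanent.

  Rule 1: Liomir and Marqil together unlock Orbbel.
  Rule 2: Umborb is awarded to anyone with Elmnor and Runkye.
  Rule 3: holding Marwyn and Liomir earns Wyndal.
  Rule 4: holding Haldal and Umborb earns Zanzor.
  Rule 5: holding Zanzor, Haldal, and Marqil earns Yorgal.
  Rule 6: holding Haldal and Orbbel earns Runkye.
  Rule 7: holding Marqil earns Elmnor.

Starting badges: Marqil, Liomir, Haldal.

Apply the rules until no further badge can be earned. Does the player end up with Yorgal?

With Marqil, Elmnor is earned (Rule 7).
With Liomir and Marqil, Orbbel is earned (Rule 1).
With Haldal and Orbbel, Runkye is earned (Rule 6).
With Elmnor and Runkye, Umborb is earned (Rule 2).
With Haldal and Umborb, Zanzor is earned (Rule 4).
With Zanzor, Haldal, and Marqil, Yorgal is earned (Rule 5).

Yes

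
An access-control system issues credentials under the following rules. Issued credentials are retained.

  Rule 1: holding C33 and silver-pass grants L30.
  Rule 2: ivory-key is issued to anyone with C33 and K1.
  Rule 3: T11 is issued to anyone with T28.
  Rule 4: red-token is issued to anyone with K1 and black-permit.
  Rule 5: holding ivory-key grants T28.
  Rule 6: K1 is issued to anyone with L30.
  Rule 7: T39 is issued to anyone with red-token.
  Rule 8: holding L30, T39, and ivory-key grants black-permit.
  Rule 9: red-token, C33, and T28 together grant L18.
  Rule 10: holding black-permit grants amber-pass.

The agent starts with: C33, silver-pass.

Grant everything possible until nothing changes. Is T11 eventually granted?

Holding C33 and silver-pass grants L30 (Rule 1).
Holding L30 grants K1 (Rule 6).
Holding C33 and K1 grants ivory-key (Rule 2).
Holding ivory-key grants T28 (Rule 5).
Holding T28 grants T11 (Rule 3).

Yes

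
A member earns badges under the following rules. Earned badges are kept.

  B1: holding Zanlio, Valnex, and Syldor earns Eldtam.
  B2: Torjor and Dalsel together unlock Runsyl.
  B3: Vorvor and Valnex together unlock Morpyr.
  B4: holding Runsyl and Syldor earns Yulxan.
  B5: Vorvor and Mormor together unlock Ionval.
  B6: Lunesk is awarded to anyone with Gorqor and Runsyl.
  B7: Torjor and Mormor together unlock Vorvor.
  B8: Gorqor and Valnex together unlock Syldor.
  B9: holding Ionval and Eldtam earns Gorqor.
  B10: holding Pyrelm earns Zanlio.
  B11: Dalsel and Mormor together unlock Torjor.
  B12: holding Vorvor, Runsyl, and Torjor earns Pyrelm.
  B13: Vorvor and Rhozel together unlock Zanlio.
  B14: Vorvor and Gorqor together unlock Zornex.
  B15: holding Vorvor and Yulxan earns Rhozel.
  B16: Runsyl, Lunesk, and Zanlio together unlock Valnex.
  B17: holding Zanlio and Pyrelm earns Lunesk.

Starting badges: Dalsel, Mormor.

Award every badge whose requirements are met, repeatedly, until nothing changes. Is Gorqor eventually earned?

No

Gorqor would need Ionval and Eldtam (B9), but Eldtam is never earned.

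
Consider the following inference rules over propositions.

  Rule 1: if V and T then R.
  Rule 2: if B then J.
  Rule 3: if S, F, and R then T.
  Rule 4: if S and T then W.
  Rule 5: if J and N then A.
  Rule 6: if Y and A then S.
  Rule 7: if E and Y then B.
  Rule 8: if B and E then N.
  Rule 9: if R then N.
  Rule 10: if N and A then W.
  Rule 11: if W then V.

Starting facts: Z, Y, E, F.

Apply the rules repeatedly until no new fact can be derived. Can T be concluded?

No

T would need S, F, and R (Rule 3), but R is never established.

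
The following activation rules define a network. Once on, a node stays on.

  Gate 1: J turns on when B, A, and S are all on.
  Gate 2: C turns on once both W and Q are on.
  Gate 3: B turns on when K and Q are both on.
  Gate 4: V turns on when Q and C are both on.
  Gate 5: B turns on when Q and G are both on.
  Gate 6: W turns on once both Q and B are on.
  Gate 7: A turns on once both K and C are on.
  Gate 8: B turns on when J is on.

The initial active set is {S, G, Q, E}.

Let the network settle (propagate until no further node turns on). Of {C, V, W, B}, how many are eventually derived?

4

Q and G are on, so B turns on (Gate 5).
Q and B are on, so W turns on (Gate 6).
W and Q are on, so C turns on (Gate 2).
Gate 4: Q and C on → V on.
C: reached.
V: reached.
W: reached.
B: reached.
All 4 are reached.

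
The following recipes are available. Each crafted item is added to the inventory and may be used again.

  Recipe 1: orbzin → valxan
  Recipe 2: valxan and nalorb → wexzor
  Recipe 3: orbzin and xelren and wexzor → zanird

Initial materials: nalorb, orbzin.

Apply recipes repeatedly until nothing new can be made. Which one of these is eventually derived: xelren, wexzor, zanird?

wexzor

orbzin → valxan (Recipe 1).
Using Recipe 2, valxan and nalorb make wexzor.
No rule produces xelren, and it is not given. zanird would need orbzin, xelren, and wexzor (Recipe 3), but xelren is never obtained.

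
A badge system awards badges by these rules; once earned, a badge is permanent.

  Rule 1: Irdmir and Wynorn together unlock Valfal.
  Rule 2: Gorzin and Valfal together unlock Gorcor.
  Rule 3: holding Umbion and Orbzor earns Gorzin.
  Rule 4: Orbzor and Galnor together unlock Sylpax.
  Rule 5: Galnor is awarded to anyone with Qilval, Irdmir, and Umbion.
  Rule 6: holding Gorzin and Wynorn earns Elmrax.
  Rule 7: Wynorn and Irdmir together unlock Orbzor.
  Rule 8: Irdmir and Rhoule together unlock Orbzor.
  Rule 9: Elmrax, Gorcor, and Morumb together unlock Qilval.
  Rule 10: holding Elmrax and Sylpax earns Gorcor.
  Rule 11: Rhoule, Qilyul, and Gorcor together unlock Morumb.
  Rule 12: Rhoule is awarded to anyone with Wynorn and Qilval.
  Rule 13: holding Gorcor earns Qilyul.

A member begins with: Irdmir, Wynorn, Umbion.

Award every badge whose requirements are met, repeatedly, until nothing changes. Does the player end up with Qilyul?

With Wynorn and Irdmir, Orbzor is earned (Rule 7).
With Irdmir and Wynorn, Valfal is earned (Rule 1).
With Umbion and Orbzor, Gorzin is earned (Rule 3).
With Gorzin and Valfal, Gorcor is earned (Rule 2).
With Gorcor, Qilyul is earned (Rule 13).

Yes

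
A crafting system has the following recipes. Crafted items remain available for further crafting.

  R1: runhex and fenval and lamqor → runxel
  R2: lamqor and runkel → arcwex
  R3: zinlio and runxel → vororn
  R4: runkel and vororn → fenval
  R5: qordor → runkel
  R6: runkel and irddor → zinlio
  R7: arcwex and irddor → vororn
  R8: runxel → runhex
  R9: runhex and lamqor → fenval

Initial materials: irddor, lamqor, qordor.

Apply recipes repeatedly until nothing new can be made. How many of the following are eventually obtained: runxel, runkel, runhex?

1

qordor → runkel (R5).
runxel would need runhex, fenval, and lamqor (R1), but runhex is never obtained.
runkel: reached.
runhex would need runxel (R8), but runxel is never obtained.
Reached: runkel — 1 of the 3.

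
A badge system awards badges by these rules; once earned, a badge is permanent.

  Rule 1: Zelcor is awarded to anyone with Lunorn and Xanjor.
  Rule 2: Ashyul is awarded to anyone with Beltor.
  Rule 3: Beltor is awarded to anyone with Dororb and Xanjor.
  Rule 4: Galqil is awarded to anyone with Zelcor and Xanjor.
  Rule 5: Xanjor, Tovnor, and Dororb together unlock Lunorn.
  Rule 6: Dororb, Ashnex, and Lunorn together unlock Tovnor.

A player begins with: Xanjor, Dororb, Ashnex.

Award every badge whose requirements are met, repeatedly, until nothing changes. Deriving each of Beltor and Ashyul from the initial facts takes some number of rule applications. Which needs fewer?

Beltor

Beltor: With Dororb and Xanjor, Beltor is earned (Rule 3). [1 rule application]
Ashyul: With Dororb and Xanjor, Beltor is earned (Rule 3). With Beltor, Ashyul is earned (Rule 2). [2 rule applications]
Beltor needs fewer.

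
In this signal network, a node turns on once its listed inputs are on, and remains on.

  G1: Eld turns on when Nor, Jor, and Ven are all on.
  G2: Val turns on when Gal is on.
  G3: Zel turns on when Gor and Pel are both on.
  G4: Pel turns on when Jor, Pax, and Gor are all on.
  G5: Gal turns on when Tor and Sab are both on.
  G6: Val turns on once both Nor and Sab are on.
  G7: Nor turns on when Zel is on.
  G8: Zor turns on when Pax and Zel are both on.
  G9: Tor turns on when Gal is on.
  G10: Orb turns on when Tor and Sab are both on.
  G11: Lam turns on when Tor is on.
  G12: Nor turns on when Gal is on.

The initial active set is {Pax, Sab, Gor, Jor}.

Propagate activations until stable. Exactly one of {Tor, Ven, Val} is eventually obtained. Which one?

Jor, Pax, and Gor are on, so Pel turns on (G4).
Gor and Pel are on, so Zel turns on (G3).
Zel is on, so Nor turns on (G7).
G6: Nor and Sab on → Val on.
No rule produces Ven, and it is not given. Tor would need Gal (G9), but Gal never turns on.

Val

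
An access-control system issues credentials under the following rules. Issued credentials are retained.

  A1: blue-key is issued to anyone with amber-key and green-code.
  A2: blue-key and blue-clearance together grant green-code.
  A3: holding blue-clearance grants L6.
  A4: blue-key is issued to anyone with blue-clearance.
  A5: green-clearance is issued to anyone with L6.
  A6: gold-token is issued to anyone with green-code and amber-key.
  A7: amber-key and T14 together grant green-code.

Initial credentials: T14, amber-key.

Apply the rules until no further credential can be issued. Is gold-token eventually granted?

Yes

Holding amber-key and T14 grants green-code (A7).
Holding green-code and amber-key grants gold-token (A6).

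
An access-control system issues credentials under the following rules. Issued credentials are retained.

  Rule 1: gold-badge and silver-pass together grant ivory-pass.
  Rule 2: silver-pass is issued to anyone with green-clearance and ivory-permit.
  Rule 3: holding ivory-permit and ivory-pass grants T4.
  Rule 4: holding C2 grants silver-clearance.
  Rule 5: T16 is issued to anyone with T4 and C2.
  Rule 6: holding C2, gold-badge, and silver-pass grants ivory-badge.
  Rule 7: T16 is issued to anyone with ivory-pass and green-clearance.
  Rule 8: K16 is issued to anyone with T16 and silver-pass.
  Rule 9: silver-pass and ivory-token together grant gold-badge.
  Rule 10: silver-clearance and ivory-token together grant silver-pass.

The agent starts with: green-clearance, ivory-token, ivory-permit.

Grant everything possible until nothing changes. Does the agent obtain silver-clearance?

No

silver-clearance would need C2 (Rule 4), but C2 is never granted.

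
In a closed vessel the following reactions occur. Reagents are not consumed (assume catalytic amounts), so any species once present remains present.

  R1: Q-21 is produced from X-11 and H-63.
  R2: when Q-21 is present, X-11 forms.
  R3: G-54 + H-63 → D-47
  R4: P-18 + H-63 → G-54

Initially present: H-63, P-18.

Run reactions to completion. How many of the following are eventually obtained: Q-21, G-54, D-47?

P-18 and H-63 present → G-54 forms (R4).
G-54 and H-63 present → D-47 forms (R3).
Q-21 would need X-11 and H-63 (R1), but X-11 never forms.
G-54: reached.
D-47: reached.
Reached: G-54 and D-47 — 2 of the 3.

2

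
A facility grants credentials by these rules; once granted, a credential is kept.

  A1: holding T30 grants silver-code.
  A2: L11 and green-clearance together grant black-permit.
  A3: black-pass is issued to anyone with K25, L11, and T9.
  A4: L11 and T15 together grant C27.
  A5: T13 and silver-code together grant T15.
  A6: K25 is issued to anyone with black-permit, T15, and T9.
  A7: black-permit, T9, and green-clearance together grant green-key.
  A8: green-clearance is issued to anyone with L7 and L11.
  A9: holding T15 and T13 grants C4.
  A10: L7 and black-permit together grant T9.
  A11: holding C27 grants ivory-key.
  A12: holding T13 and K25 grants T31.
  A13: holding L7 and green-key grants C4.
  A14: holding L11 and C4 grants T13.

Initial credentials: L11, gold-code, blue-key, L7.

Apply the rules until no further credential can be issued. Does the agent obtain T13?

Yes

Holding L7 and L11 grants green-clearance (A8).
Holding L11 and green-clearance grants black-permit (A2).
Holding L7 and black-permit grants T9 (A10).
Holding black-permit, T9, and green-clearance grants green-key (A7).
Holding L7 and green-key grants C4 (A13).
Holding L11 and C4 grants T13 (A14).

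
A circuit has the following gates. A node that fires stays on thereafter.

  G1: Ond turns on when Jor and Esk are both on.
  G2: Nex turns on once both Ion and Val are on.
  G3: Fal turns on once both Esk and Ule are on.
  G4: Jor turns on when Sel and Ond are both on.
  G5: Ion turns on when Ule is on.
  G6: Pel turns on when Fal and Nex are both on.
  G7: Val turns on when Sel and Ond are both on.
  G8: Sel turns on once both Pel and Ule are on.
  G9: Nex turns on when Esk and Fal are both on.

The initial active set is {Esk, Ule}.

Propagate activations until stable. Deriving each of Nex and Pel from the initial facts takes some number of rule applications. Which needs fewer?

Nex

Nex: Esk and Ule are on, so Fal turns on (G3). Esk and Fal are on, so Nex turns on (G9). [2 rule applications]
Pel: Esk and Ule are on, so Fal turns on (G3). G9: Esk and Fal on → Nex on. G6: Fal and Nex on → Pel on. [3 rule applications]
Nex needs fewer.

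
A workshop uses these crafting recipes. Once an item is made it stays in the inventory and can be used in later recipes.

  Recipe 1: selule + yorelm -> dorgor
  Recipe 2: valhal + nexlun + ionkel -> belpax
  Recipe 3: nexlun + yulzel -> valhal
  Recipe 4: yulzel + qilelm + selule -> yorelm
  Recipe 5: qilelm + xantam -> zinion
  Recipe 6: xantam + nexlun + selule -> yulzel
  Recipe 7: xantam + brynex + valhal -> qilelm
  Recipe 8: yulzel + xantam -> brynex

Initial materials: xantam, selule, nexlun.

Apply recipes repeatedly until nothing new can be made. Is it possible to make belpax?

No

belpax would need valhal, nexlun, and ionkel (Recipe 2), but ionkel is never obtained.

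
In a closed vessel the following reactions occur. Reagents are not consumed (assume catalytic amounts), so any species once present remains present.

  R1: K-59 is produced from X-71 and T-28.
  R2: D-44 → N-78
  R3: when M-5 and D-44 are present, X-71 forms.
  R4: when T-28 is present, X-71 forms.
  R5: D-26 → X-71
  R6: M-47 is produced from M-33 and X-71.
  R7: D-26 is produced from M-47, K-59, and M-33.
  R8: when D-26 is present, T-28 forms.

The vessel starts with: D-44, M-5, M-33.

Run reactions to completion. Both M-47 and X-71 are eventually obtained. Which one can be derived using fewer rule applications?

X-71: M-5 and D-44 present → X-71 forms (R3). [1 rule application]
M-47: M-5 and D-44 present → X-71 forms (R3). M-33 and X-71 present → M-47 forms (R6). [2 rule applications]
X-71 needs fewer.

X-71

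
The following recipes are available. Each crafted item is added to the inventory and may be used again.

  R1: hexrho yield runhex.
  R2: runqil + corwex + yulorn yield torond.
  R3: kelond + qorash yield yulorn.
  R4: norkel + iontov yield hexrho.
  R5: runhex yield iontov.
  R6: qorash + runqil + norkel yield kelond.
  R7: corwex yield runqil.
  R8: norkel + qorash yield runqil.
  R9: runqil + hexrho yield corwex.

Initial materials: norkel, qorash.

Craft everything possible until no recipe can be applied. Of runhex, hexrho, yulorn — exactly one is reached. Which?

norkel + qorash → runqil (R8).
qorash + runqil + norkel → kelond (R6).
Using R3, kelond and qorash make yulorn.
runhex would need hexrho (R1), but hexrho is never obtained. hexrho would need norkel and iontov (R4), but iontov is never obtained.

yulorn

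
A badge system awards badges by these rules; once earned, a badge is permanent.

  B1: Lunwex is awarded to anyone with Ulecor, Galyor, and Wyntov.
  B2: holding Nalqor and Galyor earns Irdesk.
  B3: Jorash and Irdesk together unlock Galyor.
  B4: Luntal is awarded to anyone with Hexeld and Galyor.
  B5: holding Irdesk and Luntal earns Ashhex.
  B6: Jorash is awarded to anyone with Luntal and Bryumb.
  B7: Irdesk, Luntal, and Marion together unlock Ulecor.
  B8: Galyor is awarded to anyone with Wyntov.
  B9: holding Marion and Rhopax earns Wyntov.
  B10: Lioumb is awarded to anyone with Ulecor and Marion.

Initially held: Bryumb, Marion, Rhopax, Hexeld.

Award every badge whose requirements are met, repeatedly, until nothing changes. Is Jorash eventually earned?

Yes

With Marion and Rhopax, Wyntov is earned (B9).
With Wyntov, Galyor is earned (B8).
With Hexeld and Galyor, Luntal is earned (B4).
With Luntal and Bryumb, Jorash is earned (B6).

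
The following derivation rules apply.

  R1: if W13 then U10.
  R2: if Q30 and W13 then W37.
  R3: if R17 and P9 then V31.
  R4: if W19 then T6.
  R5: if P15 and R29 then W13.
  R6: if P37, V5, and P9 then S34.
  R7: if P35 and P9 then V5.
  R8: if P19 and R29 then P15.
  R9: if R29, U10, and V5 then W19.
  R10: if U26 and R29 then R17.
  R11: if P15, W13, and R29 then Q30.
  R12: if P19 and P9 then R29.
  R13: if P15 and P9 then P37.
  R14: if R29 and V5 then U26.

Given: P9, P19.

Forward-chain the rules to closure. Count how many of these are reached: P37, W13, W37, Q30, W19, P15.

P19 and P9 hold, so R29 follows (R12).
P19 and R29 hold, so P15 follows (R8).
P15 and R29 hold, so W13 follows (R5).
From P15 and P9, R13 gives P37.
P15, W13, and R29 hold, so Q30 follows (R11).
From Q30 and W13, R2 gives W37.
P37: reached.
W13: reached.
W37: reached.
Q30: reached.
W19 would need R29, U10, and V5 (R9), but V5 is never established.
P15: reached.
Reached: P37, W13, W37, Q30, and P15 — 5 of the 6.

5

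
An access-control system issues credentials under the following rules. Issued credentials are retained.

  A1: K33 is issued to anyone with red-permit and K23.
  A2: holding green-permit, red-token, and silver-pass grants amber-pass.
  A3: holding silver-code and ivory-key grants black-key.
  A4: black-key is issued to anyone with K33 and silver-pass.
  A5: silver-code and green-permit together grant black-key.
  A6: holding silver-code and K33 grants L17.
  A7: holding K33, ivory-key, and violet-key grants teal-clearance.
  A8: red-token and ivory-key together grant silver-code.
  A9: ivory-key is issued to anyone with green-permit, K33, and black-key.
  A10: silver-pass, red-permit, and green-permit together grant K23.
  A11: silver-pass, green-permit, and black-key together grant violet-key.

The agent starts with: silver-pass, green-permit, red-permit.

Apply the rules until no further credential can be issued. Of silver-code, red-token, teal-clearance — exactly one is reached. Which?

Holding silver-pass, red-permit, and green-permit grants K23 (A10).
Holding red-permit and K23 grants K33 (A1).
Holding K33 and silver-pass grants black-key (A4).
Holding silver-pass, green-permit, and black-key grants violet-key (A11).
Holding green-permit, K33, and black-key grants ivory-key (A9).
Holding K33, ivory-key, and violet-key grants teal-clearance (A7).
No rule produces red-token, and it is not given. silver-code would need red-token and ivory-key (A8), but red-token is never granted.

teal-clearance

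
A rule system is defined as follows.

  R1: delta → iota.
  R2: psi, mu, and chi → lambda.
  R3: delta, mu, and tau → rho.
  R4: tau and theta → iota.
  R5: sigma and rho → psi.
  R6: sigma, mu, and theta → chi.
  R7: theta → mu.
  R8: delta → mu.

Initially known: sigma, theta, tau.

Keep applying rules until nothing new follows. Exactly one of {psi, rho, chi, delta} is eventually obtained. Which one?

chi

From theta, R7 gives mu.
From sigma, mu, and theta, R6 gives chi.
No rule produces delta, and it is not given. psi would need sigma and rho (R5), but rho is never established. rho would need delta, mu, and tau (R3), but delta is never established.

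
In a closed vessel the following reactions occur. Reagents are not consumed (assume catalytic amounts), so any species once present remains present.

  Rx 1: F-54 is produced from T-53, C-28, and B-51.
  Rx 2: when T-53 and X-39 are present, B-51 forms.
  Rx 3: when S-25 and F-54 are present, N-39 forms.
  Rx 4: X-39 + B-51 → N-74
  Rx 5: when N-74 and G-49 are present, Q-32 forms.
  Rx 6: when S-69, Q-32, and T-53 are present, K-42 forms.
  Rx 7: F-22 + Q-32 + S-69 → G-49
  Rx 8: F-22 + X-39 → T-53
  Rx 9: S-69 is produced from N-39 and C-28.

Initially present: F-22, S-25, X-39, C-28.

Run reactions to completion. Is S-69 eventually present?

Yes

F-22 and X-39 present → T-53 forms (Rx 8).
T-53 and X-39 present → B-51 forms (Rx 2).
T-53, C-28, and B-51 present → F-54 forms (Rx 1).
S-25 and F-54 present → N-39 forms (Rx 3).
N-39 and C-28 present → S-69 forms (Rx 9).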